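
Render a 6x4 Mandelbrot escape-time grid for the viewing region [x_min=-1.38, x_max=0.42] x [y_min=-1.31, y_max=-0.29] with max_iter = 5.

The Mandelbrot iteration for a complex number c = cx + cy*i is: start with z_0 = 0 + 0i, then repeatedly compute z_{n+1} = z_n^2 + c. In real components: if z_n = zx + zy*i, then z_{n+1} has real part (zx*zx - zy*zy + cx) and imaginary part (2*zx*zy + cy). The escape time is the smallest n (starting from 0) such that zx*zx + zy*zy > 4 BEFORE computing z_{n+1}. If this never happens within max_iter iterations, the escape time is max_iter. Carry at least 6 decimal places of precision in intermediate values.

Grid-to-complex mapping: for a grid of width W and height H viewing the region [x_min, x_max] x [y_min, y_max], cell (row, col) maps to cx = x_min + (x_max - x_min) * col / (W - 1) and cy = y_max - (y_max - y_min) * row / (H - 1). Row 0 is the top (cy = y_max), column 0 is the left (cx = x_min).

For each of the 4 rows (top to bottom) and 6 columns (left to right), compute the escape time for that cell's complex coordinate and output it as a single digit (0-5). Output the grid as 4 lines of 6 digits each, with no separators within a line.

(row=0, col=0): c = -1.3800 + -0.2900i → escape time 5
(row=0, col=1): c = -1.0200 + -0.2900i → escape time 5
(row=0, col=2): c = -0.6600 + -0.2900i → escape time 5
(row=0, col=3): c = -0.3000 + -0.2900i → escape time 5
(row=0, col=4): c = 0.0600 + -0.2900i → escape time 5
(row=0, col=5): c = 0.4200 + -0.2900i → escape time 5
(row=1, col=0): c = -1.3800 + -0.6300i → escape time 3
(row=1, col=1): c = -1.0200 + -0.6300i → escape time 4
(row=1, col=2): c = -0.6600 + -0.6300i → escape time 5
(row=1, col=3): c = -0.3000 + -0.6300i → escape time 5
(row=1, col=4): c = 0.0600 + -0.6300i → escape time 5
(row=1, col=5): c = 0.4200 + -0.6300i → escape time 5
(row=2, col=0): c = -1.3800 + -0.9700i → escape time 3
(row=2, col=1): c = -1.0200 + -0.9700i → escape time 3
(row=2, col=2): c = -0.6600 + -0.9700i → escape time 4
(row=2, col=3): c = -0.3000 + -0.9700i → escape time 5
(row=2, col=4): c = 0.0600 + -0.9700i → escape time 5
(row=2, col=5): c = 0.4200 + -0.9700i → escape time 3
(row=3, col=0): c = -1.3800 + -1.3100i → escape time 2
(row=3, col=1): c = -1.0200 + -1.3100i → escape time 2
(row=3, col=2): c = -0.6600 + -1.3100i → escape time 3
(row=3, col=3): c = -0.3000 + -1.3100i → escape time 3
(row=3, col=4): c = 0.0600 + -1.3100i → escape time 2
(row=3, col=5): c = 0.4200 + -1.3100i → escape time 2

Answer: 555555
345555
334553
223322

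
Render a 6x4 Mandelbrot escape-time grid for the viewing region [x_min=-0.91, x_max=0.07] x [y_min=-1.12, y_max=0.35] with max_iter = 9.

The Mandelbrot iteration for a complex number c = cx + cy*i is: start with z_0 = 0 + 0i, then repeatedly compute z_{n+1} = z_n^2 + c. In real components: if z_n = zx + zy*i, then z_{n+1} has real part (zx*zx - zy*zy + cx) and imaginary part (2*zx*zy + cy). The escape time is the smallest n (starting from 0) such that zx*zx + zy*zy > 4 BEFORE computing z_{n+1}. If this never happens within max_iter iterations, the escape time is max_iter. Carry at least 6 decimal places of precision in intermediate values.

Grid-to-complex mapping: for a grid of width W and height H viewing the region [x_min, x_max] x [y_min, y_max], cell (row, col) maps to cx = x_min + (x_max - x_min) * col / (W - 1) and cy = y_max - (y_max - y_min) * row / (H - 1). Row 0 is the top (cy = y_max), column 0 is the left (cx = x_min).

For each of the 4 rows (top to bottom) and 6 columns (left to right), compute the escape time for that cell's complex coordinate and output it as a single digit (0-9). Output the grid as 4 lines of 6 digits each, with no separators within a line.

(row=0, col=0): c = -0.9100 + 0.3500i → escape time 8
(row=0, col=1): c = -0.7140 + 0.3500i → escape time 9
(row=0, col=2): c = -0.5180 + 0.3500i → escape time 9
(row=0, col=3): c = -0.3220 + 0.3500i → escape time 9
(row=0, col=4): c = -0.1260 + 0.3500i → escape time 9
(row=0, col=5): c = 0.0700 + 0.3500i → escape time 9
(row=1, col=0): c = -0.9100 + -0.1400i → escape time 9
(row=1, col=1): c = -0.7140 + -0.1400i → escape time 9
(row=1, col=2): c = -0.5180 + -0.1400i → escape time 9
(row=1, col=3): c = -0.3220 + -0.1400i → escape time 9
(row=1, col=4): c = -0.1260 + -0.1400i → escape time 9
(row=1, col=5): c = 0.0700 + -0.1400i → escape time 9
(row=2, col=0): c = -0.9100 + -0.6300i → escape time 5
(row=2, col=1): c = -0.7140 + -0.6300i → escape time 6
(row=2, col=2): c = -0.5180 + -0.6300i → escape time 9
(row=2, col=3): c = -0.3220 + -0.6300i → escape time 9
(row=2, col=4): c = -0.1260 + -0.6300i → escape time 9
(row=2, col=5): c = 0.0700 + -0.6300i → escape time 9
(row=3, col=0): c = -0.9100 + -1.1200i → escape time 3
(row=3, col=1): c = -0.7140 + -1.1200i → escape time 3
(row=3, col=2): c = -0.5180 + -1.1200i → escape time 3
(row=3, col=3): c = -0.3220 + -1.1200i → escape time 4
(row=3, col=4): c = -0.1260 + -1.1200i → escape time 5
(row=3, col=5): c = 0.0700 + -1.1200i → escape time 4

Answer: 899999
999999
569999
333454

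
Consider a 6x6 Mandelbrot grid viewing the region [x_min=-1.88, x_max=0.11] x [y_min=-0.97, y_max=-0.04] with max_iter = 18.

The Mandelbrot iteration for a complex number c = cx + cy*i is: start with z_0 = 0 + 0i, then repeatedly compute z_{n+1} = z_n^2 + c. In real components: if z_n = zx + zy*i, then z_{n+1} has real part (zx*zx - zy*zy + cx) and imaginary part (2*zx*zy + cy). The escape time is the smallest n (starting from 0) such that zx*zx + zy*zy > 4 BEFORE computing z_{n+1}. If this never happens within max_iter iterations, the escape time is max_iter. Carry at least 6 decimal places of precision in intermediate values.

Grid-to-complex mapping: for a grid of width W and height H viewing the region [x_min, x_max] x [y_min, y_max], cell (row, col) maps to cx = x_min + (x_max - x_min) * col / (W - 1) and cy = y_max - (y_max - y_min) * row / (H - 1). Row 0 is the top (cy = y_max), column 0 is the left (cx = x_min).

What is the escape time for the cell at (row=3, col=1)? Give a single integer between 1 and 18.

Answer: 3

Derivation:
z_0 = 0 + 0i, c = -1.4820 + -0.5980i
Iter 1: z = -1.4820 + -0.5980i, |z|^2 = 2.5539
Iter 2: z = 0.3567 + 1.1745i, |z|^2 = 1.5066
Iter 3: z = -2.7341 + 0.2399i, |z|^2 = 7.5331
Escaped at iteration 3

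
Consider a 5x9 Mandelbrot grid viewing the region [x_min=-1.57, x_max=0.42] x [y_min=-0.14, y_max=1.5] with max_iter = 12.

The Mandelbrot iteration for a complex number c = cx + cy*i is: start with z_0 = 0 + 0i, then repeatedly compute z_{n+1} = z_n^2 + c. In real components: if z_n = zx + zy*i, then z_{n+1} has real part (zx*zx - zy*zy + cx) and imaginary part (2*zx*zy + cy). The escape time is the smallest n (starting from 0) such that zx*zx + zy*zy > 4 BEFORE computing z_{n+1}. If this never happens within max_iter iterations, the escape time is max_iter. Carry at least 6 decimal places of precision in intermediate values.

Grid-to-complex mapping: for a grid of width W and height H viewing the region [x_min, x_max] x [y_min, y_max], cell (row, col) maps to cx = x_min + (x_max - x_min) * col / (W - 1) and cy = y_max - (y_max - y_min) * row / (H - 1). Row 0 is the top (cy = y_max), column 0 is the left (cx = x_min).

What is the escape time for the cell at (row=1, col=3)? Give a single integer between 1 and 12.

Answer: 2

Derivation:
z_0 = 0 + 0i, c = -0.0775 + 1.2950i
Iter 1: z = -0.0775 + 1.2950i, |z|^2 = 1.6830
Iter 2: z = -1.7485 + 1.0943i, |z|^2 = 4.2548
Escaped at iteration 2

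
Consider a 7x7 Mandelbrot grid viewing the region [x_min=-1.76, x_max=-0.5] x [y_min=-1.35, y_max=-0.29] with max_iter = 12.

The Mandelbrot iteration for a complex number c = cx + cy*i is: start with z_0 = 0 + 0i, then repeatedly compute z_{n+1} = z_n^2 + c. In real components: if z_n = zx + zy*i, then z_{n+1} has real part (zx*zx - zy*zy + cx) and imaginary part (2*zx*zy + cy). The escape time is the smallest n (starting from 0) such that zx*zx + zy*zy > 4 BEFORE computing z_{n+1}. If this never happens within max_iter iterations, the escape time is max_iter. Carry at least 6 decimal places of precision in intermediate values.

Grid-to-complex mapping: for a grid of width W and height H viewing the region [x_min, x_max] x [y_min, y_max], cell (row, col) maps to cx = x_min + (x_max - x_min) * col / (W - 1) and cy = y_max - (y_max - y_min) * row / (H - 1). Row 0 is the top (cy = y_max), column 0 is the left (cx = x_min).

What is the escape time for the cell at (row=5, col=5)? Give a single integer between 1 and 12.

Answer: 3

Derivation:
z_0 = 0 + 0i, c = -0.7100 + -1.1733i
Iter 1: z = -0.7100 + -1.1733i, |z|^2 = 1.8808
Iter 2: z = -1.5826 + 0.4928i, |z|^2 = 2.7475
Iter 3: z = 1.5518 + -2.7332i, |z|^2 = 9.8782
Escaped at iteration 3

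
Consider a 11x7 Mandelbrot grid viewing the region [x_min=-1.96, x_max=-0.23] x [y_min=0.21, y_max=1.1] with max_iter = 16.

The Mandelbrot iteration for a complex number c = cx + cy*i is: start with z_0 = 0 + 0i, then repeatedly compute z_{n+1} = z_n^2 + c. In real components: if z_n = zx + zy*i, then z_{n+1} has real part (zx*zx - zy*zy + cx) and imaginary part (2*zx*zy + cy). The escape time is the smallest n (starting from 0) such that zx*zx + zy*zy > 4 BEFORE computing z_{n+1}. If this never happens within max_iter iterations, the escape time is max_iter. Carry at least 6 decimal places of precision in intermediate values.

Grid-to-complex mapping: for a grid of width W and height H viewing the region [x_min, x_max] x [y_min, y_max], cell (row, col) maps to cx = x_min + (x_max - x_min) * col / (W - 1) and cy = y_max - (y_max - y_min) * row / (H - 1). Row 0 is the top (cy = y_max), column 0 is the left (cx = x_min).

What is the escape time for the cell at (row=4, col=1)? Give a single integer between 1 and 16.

z_0 = 0 + 0i, c = -1.7870 + 0.5067i
Iter 1: z = -1.7870 + 0.5067i, |z|^2 = 3.4501
Iter 2: z = 1.1497 + -1.3042i, |z|^2 = 3.0225
Iter 3: z = -2.1661 + -2.4920i, |z|^2 = 10.9022
Escaped at iteration 3

Answer: 3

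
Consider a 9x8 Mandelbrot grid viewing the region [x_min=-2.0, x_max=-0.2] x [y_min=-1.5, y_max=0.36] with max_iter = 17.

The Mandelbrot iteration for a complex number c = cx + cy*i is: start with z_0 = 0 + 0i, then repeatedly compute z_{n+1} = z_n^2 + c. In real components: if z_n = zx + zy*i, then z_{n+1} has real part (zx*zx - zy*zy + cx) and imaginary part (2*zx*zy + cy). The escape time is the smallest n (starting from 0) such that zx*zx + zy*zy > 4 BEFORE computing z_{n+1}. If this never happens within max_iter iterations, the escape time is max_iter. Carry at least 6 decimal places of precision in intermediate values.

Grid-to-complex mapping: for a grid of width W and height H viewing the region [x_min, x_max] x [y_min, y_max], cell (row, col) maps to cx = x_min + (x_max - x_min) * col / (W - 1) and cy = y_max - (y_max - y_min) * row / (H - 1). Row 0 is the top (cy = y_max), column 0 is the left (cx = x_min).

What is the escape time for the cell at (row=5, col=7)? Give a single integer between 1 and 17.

z_0 = 0 + 0i, c = -0.4250 + -0.9686i
Iter 1: z = -0.4250 + -0.9686i, |z|^2 = 1.1188
Iter 2: z = -1.1825 + -0.1453i, |z|^2 = 1.4194
Iter 3: z = 0.9522 + -0.6250i, |z|^2 = 1.2973
Iter 4: z = 0.0911 + -2.1588i, |z|^2 = 4.6686
Escaped at iteration 4

Answer: 4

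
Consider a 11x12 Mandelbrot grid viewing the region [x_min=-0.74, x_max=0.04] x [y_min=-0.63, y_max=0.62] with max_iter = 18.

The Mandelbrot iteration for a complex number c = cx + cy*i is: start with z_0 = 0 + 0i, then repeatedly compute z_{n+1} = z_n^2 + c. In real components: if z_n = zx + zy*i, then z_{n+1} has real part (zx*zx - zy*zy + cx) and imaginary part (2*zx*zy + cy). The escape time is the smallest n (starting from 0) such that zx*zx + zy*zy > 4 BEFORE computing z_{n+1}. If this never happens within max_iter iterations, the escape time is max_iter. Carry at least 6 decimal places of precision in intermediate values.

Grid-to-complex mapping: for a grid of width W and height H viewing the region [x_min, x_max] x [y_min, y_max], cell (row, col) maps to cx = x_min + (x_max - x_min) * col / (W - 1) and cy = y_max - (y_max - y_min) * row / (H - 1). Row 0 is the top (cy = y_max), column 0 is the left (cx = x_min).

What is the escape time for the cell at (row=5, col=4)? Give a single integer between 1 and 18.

z_0 = 0 + 0i, c = -0.4280 + 0.0518i
Iter 1: z = -0.4280 + 0.0518i, |z|^2 = 0.1859
Iter 2: z = -0.2475 + 0.0075i, |z|^2 = 0.0613
Iter 3: z = -0.3668 + 0.0481i, |z|^2 = 0.1369
Iter 4: z = -0.2958 + 0.0165i, |z|^2 = 0.0878
Iter 5: z = -0.3408 + 0.0420i, |z|^2 = 0.1179
Iter 6: z = -0.3136 + 0.0232i, |z|^2 = 0.0989
Iter 7: z = -0.3302 + 0.0373i, |z|^2 = 0.1104
Iter 8: z = -0.3204 + 0.0272i, |z|^2 = 0.1034
Iter 9: z = -0.3261 + 0.0344i, |z|^2 = 0.1075
Iter 10: z = -0.3228 + 0.0294i, |z|^2 = 0.1051
Iter 11: z = -0.3246 + 0.0328i, |z|^2 = 0.1065
Iter 12: z = -0.3237 + 0.0305i, |z|^2 = 0.1057
Iter 13: z = -0.3242 + 0.0321i, |z|^2 = 0.1061
Iter 14: z = -0.3240 + 0.0310i, |z|^2 = 0.1059
Iter 15: z = -0.3240 + 0.0317i, |z|^2 = 0.1060
Iter 16: z = -0.3240 + 0.0313i, |z|^2 = 0.1060
Iter 17: z = -0.3240 + 0.0316i, |z|^2 = 0.1060

Answer: 18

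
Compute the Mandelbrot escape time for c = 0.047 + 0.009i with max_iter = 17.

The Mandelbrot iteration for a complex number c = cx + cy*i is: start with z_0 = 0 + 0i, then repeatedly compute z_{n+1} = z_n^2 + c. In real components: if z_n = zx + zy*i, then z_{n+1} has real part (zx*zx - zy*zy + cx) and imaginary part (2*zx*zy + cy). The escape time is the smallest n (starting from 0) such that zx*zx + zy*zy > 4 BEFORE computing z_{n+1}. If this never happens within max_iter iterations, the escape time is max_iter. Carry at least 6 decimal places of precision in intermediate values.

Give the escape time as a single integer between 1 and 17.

z_0 = 0 + 0i, c = 0.0470 + 0.0090i
Iter 1: z = 0.0470 + 0.0090i, |z|^2 = 0.0023
Iter 2: z = 0.0491 + 0.0098i, |z|^2 = 0.0025
Iter 3: z = 0.0493 + 0.0100i, |z|^2 = 0.0025
Iter 4: z = 0.0493 + 0.0100i, |z|^2 = 0.0025
Iter 5: z = 0.0493 + 0.0100i, |z|^2 = 0.0025
Iter 6: z = 0.0493 + 0.0100i, |z|^2 = 0.0025
Iter 7: z = 0.0493 + 0.0100i, |z|^2 = 0.0025
Iter 8: z = 0.0493 + 0.0100i, |z|^2 = 0.0025
Iter 9: z = 0.0493 + 0.0100i, |z|^2 = 0.0025
Iter 10: z = 0.0493 + 0.0100i, |z|^2 = 0.0025
Iter 11: z = 0.0493 + 0.0100i, |z|^2 = 0.0025
Iter 12: z = 0.0493 + 0.0100i, |z|^2 = 0.0025
Iter 13: z = 0.0493 + 0.0100i, |z|^2 = 0.0025
Iter 14: z = 0.0493 + 0.0100i, |z|^2 = 0.0025
Iter 15: z = 0.0493 + 0.0100i, |z|^2 = 0.0025
Iter 16: z = 0.0493 + 0.0100i, |z|^2 = 0.0025

Answer: 17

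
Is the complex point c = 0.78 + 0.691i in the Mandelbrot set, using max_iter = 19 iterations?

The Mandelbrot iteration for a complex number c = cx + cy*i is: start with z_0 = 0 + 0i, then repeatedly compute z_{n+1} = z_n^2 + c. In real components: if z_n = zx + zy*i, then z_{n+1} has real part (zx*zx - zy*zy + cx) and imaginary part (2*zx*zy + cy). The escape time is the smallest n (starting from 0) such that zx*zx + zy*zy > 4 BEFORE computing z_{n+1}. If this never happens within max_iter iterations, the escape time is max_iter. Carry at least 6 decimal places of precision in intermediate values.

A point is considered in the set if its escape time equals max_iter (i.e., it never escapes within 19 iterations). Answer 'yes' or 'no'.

z_0 = 0 + 0i, c = 0.7800 + 0.6910i
Iter 1: z = 0.7800 + 0.6910i, |z|^2 = 1.0859
Iter 2: z = 0.9109 + 1.7690i, |z|^2 = 3.9590
Iter 3: z = -1.5194 + 3.9138i, |z|^2 = 17.6262
Escaped at iteration 3

Answer: no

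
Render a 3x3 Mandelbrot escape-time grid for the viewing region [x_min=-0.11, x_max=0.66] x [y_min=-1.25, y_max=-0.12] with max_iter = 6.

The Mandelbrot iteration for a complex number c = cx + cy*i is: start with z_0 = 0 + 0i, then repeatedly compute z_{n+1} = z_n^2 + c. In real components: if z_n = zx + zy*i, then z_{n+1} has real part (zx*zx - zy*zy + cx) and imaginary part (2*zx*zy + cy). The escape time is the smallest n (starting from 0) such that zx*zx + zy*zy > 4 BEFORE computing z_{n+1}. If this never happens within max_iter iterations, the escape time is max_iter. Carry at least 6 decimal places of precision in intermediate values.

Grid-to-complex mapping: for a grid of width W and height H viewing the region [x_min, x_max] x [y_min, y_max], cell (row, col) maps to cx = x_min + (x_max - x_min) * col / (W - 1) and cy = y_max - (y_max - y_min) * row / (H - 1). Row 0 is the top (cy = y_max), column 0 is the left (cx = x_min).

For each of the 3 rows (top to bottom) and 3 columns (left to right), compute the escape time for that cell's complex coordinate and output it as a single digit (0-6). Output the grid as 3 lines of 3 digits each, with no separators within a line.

Answer: 664
663
322

Derivation:
(row=0, col=0): c = -0.1100 + -0.1200i → escape time 6
(row=0, col=1): c = 0.2750 + -0.1200i → escape time 6
(row=0, col=2): c = 0.6600 + -0.1200i → escape time 4
(row=1, col=0): c = -0.1100 + -0.6850i → escape time 6
(row=1, col=1): c = 0.2750 + -0.6850i → escape time 6
(row=1, col=2): c = 0.6600 + -0.6850i → escape time 3
(row=2, col=0): c = -0.1100 + -1.2500i → escape time 3
(row=2, col=1): c = 0.2750 + -1.2500i → escape time 2
(row=2, col=2): c = 0.6600 + -1.2500i → escape time 2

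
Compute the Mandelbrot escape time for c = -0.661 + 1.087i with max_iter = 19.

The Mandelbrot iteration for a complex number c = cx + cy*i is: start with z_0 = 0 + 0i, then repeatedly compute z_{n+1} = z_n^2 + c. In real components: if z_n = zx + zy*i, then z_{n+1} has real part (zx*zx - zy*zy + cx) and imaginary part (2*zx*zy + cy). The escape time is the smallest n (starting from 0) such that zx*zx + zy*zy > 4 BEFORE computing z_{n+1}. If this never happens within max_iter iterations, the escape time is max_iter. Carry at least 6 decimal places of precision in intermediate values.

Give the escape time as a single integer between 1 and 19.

Answer: 3

Derivation:
z_0 = 0 + 0i, c = -0.6610 + 1.0870i
Iter 1: z = -0.6610 + 1.0870i, |z|^2 = 1.6185
Iter 2: z = -1.4056 + -0.3500i, |z|^2 = 2.0984
Iter 3: z = 1.1923 + 2.0710i, |z|^2 = 5.7107
Escaped at iteration 3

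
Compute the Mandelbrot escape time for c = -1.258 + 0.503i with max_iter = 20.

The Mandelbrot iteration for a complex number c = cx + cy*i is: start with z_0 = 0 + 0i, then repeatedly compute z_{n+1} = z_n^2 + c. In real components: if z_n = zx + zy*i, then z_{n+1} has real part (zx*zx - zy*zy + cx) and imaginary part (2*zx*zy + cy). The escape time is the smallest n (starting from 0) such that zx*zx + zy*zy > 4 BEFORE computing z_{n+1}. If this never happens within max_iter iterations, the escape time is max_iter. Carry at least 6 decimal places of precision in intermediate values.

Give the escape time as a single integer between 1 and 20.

Answer: 4

Derivation:
z_0 = 0 + 0i, c = -1.2580 + 0.5030i
Iter 1: z = -1.2580 + 0.5030i, |z|^2 = 1.8356
Iter 2: z = 0.0716 + -0.7625i, |z|^2 = 0.5866
Iter 3: z = -1.8344 + 0.3939i, |z|^2 = 3.5200
Iter 4: z = 1.9517 + -0.9420i, |z|^2 = 4.6967
Escaped at iteration 4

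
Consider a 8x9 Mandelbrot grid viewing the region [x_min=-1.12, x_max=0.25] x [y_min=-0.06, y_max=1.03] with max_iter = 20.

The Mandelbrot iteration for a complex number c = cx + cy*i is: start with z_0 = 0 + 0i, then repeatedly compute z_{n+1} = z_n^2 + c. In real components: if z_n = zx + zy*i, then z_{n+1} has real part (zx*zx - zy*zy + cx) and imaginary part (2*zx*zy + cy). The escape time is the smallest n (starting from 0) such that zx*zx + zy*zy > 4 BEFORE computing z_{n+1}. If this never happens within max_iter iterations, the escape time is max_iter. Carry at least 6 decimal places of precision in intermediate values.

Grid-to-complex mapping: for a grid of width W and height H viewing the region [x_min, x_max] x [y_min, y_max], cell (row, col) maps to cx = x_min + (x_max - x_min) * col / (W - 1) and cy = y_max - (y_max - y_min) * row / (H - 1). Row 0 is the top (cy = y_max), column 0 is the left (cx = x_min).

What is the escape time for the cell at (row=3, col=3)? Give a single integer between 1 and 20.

Answer: 20

Derivation:
z_0 = 0 + 0i, c = -0.5329 + 0.6212i
Iter 1: z = -0.5329 + 0.6212i, |z|^2 = 0.6699
Iter 2: z = -0.6349 + -0.0408i, |z|^2 = 0.4047
Iter 3: z = -0.1315 + 0.6731i, |z|^2 = 0.4703
Iter 4: z = -0.9686 + 0.4443i, |z|^2 = 1.1356
Iter 5: z = 0.2080 + -0.2394i, |z|^2 = 0.1006
Iter 6: z = -0.5469 + 0.5217i, |z|^2 = 0.5713
Iter 7: z = -0.5059 + 0.0506i, |z|^2 = 0.2585
Iter 8: z = -0.2795 + 0.5700i, |z|^2 = 0.4031
Iter 9: z = -0.7796 + 0.3026i, |z|^2 = 0.6994
Iter 10: z = -0.0166 + 0.1495i, |z|^2 = 0.0226
Iter 11: z = -0.5549 + 0.6163i, |z|^2 = 0.6878
Iter 12: z = -0.6047 + -0.0627i, |z|^2 = 0.3697
Iter 13: z = -0.1711 + 0.6971i, |z|^2 = 0.5153
Iter 14: z = -0.9896 + 0.3827i, |z|^2 = 1.1258
Iter 15: z = 0.2999 + -0.1362i, |z|^2 = 0.1085
Iter 16: z = -0.4614 + 0.5395i, |z|^2 = 0.5040
Iter 17: z = -0.6110 + 0.1233i, |z|^2 = 0.3886
Iter 18: z = -0.1747 + 0.4705i, |z|^2 = 0.2519
Iter 19: z = -0.7237 + 0.4568i, |z|^2 = 0.7325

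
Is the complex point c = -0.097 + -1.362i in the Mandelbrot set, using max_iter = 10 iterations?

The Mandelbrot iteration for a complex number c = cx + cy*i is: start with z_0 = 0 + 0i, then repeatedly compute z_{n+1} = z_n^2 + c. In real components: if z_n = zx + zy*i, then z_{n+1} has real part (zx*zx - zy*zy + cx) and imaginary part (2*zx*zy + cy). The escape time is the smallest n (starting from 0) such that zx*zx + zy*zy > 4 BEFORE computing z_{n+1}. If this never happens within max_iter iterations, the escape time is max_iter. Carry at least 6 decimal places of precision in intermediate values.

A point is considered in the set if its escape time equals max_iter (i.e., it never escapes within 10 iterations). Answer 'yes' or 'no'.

z_0 = 0 + 0i, c = -0.0970 + -1.3620i
Iter 1: z = -0.0970 + -1.3620i, |z|^2 = 1.8645
Iter 2: z = -1.9426 + -1.0978i, |z|^2 = 4.9789
Escaped at iteration 2

Answer: no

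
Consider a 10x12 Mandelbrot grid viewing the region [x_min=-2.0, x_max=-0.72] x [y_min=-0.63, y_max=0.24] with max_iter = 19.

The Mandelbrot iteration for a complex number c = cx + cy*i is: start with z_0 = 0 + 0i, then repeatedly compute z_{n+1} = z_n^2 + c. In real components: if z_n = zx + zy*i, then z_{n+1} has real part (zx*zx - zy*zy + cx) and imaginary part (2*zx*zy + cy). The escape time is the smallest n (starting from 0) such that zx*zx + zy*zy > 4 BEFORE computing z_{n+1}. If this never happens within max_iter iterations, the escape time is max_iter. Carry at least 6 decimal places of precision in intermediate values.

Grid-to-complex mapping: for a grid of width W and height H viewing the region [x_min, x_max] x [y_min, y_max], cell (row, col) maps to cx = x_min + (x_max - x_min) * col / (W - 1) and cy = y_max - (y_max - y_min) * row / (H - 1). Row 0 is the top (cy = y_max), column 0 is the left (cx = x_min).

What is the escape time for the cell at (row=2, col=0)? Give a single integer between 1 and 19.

z_0 = 0 + 0i, c = -2.0000 + 0.0818i
Iter 1: z = -2.0000 + 0.0818i, |z|^2 = 4.0067
Escaped at iteration 1

Answer: 1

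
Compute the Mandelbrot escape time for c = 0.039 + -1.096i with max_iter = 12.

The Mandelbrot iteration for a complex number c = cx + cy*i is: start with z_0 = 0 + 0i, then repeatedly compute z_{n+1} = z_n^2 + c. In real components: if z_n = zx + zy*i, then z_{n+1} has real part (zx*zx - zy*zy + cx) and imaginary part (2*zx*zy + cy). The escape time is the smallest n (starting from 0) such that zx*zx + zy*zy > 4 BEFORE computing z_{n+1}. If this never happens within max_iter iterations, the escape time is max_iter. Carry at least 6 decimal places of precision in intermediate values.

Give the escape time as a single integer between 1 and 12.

Answer: 4

Derivation:
z_0 = 0 + 0i, c = 0.0390 + -1.0960i
Iter 1: z = 0.0390 + -1.0960i, |z|^2 = 1.2027
Iter 2: z = -1.1607 + -1.1815i, |z|^2 = 2.7431
Iter 3: z = -0.0097 + 1.6467i, |z|^2 = 2.7117
Iter 4: z = -2.6725 + -1.1279i, |z|^2 = 8.4146
Escaped at iteration 4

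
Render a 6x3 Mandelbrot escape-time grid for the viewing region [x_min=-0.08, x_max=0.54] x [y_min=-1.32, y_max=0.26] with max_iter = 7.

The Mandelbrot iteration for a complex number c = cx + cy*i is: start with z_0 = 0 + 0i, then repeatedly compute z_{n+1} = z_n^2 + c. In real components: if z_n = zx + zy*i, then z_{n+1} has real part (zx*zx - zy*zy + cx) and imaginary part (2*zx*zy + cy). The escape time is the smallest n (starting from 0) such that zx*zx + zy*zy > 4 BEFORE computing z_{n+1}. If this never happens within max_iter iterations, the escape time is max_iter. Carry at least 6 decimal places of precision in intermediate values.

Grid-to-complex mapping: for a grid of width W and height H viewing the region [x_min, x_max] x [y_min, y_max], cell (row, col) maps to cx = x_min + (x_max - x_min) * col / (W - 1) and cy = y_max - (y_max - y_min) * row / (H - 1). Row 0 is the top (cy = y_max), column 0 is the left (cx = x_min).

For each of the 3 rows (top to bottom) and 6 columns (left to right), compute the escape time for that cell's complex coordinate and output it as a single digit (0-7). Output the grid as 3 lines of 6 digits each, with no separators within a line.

(row=0, col=0): c = -0.0800 + 0.2600i → escape time 7
(row=0, col=1): c = 0.0440 + 0.2600i → escape time 7
(row=0, col=2): c = 0.1680 + 0.2600i → escape time 7
(row=0, col=3): c = 0.2920 + 0.2600i → escape time 7
(row=0, col=4): c = 0.4160 + 0.2600i → escape time 7
(row=0, col=5): c = 0.5400 + 0.2600i → escape time 4
(row=1, col=0): c = -0.0800 + -0.5300i → escape time 7
(row=1, col=1): c = 0.0440 + -0.5300i → escape time 7
(row=1, col=2): c = 0.1680 + -0.5300i → escape time 7
(row=1, col=3): c = 0.2920 + -0.5300i → escape time 7
(row=1, col=4): c = 0.4160 + -0.5300i → escape time 6
(row=1, col=5): c = 0.5400 + -0.5300i → escape time 4
(row=2, col=0): c = -0.0800 + -1.3200i → escape time 2
(row=2, col=1): c = 0.0440 + -1.3200i → escape time 2
(row=2, col=2): c = 0.1680 + -1.3200i → escape time 2
(row=2, col=3): c = 0.2920 + -1.3200i → escape time 2
(row=2, col=4): c = 0.4160 + -1.3200i → escape time 2
(row=2, col=5): c = 0.5400 + -1.3200i → escape time 2

Answer: 777774
777764
222222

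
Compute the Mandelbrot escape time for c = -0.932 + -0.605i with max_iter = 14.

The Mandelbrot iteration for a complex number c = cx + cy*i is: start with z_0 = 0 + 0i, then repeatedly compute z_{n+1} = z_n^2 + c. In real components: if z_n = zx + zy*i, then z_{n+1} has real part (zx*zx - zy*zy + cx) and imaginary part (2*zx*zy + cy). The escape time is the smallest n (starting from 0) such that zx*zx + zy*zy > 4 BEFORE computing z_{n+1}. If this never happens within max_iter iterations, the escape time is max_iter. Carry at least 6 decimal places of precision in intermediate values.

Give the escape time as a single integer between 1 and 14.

z_0 = 0 + 0i, c = -0.9320 + -0.6050i
Iter 1: z = -0.9320 + -0.6050i, |z|^2 = 1.2346
Iter 2: z = -0.4294 + 0.5227i, |z|^2 = 0.4576
Iter 3: z = -1.0209 + -1.0539i, |z|^2 = 2.1529
Iter 4: z = -1.0006 + 1.5468i, |z|^2 = 3.3937
Iter 5: z = -2.3233 + -3.7004i, |z|^2 = 19.0908
Escaped at iteration 5

Answer: 5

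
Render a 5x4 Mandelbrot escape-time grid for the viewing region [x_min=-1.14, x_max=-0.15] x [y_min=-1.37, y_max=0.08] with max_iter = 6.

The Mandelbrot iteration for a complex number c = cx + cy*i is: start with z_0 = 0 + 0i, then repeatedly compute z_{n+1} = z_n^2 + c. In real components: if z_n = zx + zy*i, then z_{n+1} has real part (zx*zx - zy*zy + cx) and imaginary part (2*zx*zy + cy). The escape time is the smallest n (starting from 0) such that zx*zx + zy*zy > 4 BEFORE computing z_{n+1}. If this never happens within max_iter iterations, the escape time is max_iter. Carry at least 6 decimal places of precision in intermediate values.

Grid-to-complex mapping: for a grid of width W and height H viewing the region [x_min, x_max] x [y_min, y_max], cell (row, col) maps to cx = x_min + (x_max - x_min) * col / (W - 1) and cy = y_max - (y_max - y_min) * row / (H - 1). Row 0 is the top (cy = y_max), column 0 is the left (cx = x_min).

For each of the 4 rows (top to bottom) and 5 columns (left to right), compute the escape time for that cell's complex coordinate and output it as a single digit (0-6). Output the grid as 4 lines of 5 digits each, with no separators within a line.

Answer: 66666
66666
33456
22222

Derivation:
(row=0, col=0): c = -1.1400 + 0.0800i → escape time 6
(row=0, col=1): c = -0.8925 + 0.0800i → escape time 6
(row=0, col=2): c = -0.6450 + 0.0800i → escape time 6
(row=0, col=3): c = -0.3975 + 0.0800i → escape time 6
(row=0, col=4): c = -0.1500 + 0.0800i → escape time 6
(row=1, col=0): c = -1.1400 + -0.4033i → escape time 6
(row=1, col=1): c = -0.8925 + -0.4033i → escape time 6
(row=1, col=2): c = -0.6450 + -0.4033i → escape time 6
(row=1, col=3): c = -0.3975 + -0.4033i → escape time 6
(row=1, col=4): c = -0.1500 + -0.4033i → escape time 6
(row=2, col=0): c = -1.1400 + -0.8867i → escape time 3
(row=2, col=1): c = -0.8925 + -0.8867i → escape time 3
(row=2, col=2): c = -0.6450 + -0.8867i → escape time 4
(row=2, col=3): c = -0.3975 + -0.8867i → escape time 5
(row=2, col=4): c = -0.1500 + -0.8867i → escape time 6
(row=3, col=0): c = -1.1400 + -1.3700i → escape time 2
(row=3, col=1): c = -0.8925 + -1.3700i → escape time 2
(row=3, col=2): c = -0.6450 + -1.3700i → escape time 2
(row=3, col=3): c = -0.3975 + -1.3700i → escape time 2
(row=3, col=4): c = -0.1500 + -1.3700i → escape time 2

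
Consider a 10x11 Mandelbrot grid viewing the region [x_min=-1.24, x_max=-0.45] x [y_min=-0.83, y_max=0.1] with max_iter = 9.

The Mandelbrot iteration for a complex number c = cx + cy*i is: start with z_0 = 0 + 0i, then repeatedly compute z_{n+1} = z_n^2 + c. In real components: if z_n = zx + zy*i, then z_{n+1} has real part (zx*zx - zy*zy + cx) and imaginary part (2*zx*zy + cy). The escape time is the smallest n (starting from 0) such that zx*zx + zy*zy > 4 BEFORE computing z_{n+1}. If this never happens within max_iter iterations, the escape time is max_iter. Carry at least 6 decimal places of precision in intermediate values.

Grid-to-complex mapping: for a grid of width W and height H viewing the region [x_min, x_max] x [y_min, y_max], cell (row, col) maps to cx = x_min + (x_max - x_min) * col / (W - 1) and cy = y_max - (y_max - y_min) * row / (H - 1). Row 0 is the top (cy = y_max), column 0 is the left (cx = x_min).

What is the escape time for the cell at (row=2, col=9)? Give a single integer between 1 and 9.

Answer: 9

Derivation:
z_0 = 0 + 0i, c = -0.4500 + -0.0860i
Iter 1: z = -0.4500 + -0.0860i, |z|^2 = 0.2099
Iter 2: z = -0.2549 + -0.0086i, |z|^2 = 0.0650
Iter 3: z = -0.3851 + -0.0816i, |z|^2 = 0.1550
Iter 4: z = -0.3084 + -0.0231i, |z|^2 = 0.0956
Iter 5: z = -0.3555 + -0.0717i, |z|^2 = 0.1315
Iter 6: z = -0.3288 + -0.0350i, |z|^2 = 0.1093
Iter 7: z = -0.3431 + -0.0630i, |z|^2 = 0.1217
Iter 8: z = -0.3362 + -0.0428i, |z|^2 = 0.1149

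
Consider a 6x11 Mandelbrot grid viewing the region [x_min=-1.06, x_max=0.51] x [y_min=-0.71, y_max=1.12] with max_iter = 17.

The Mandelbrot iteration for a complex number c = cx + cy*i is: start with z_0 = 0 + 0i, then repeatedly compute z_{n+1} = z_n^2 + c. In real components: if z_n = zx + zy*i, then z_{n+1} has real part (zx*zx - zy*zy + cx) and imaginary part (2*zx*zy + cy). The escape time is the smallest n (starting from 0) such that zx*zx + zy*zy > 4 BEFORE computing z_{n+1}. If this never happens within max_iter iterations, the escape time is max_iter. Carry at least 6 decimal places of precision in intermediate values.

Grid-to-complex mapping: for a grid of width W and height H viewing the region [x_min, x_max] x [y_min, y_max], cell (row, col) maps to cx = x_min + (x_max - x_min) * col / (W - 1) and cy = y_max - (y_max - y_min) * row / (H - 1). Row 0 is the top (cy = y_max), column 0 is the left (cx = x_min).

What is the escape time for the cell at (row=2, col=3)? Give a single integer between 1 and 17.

z_0 = 0 + 0i, c = -0.1180 + 0.7540i
Iter 1: z = -0.1180 + 0.7540i, |z|^2 = 0.5824
Iter 2: z = -0.6726 + 0.5761i, |z|^2 = 0.7842
Iter 3: z = 0.0025 + -0.0209i, |z|^2 = 0.0004
Iter 4: z = -0.1184 + 0.7539i, |z|^2 = 0.5824
Iter 5: z = -0.6723 + 0.5754i, |z|^2 = 0.7831
Iter 6: z = 0.0029 + -0.0198i, |z|^2 = 0.0004
Iter 7: z = -0.1184 + 0.7539i, |z|^2 = 0.5824
Iter 8: z = -0.6723 + 0.5755i, |z|^2 = 0.7832
Iter 9: z = 0.0028 + -0.0199i, |z|^2 = 0.0004
Iter 10: z = -0.1184 + 0.7539i, |z|^2 = 0.5824
Iter 11: z = -0.6723 + 0.5755i, |z|^2 = 0.7832
Iter 12: z = 0.0028 + -0.0199i, |z|^2 = 0.0004
Iter 13: z = -0.1184 + 0.7539i, |z|^2 = 0.5824
Iter 14: z = -0.6723 + 0.5755i, |z|^2 = 0.7832
Iter 15: z = 0.0028 + -0.0199i, |z|^2 = 0.0004
Iter 16: z = -0.1184 + 0.7539i, |z|^2 = 0.5824

Answer: 17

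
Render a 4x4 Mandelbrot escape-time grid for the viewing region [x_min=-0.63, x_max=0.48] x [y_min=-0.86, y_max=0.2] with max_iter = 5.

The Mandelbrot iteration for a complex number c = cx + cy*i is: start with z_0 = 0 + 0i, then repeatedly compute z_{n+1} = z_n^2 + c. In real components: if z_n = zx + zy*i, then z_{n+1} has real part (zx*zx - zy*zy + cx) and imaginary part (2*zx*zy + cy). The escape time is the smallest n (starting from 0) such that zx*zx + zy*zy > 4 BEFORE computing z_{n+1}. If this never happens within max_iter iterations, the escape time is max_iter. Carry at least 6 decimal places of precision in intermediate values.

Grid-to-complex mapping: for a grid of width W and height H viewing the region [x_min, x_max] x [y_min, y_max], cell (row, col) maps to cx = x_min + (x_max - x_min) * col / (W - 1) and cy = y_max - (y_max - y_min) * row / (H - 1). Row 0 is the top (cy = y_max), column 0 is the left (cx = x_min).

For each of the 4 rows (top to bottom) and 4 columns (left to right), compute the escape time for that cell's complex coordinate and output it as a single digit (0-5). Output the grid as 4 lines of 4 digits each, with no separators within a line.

Answer: 5555
5555
5555
4553

Derivation:
(row=0, col=0): c = -0.6300 + 0.2000i → escape time 5
(row=0, col=1): c = -0.2600 + 0.2000i → escape time 5
(row=0, col=2): c = 0.1100 + 0.2000i → escape time 5
(row=0, col=3): c = 0.4800 + 0.2000i → escape time 5
(row=1, col=0): c = -0.6300 + -0.1533i → escape time 5
(row=1, col=1): c = -0.2600 + -0.1533i → escape time 5
(row=1, col=2): c = 0.1100 + -0.1533i → escape time 5
(row=1, col=3): c = 0.4800 + -0.1533i → escape time 5
(row=2, col=0): c = -0.6300 + -0.5067i → escape time 5
(row=2, col=1): c = -0.2600 + -0.5067i → escape time 5
(row=2, col=2): c = 0.1100 + -0.5067i → escape time 5
(row=2, col=3): c = 0.4800 + -0.5067i → escape time 5
(row=3, col=0): c = -0.6300 + -0.8600i → escape time 4
(row=3, col=1): c = -0.2600 + -0.8600i → escape time 5
(row=3, col=2): c = 0.1100 + -0.8600i → escape time 5
(row=3, col=3): c = 0.4800 + -0.8600i → escape time 3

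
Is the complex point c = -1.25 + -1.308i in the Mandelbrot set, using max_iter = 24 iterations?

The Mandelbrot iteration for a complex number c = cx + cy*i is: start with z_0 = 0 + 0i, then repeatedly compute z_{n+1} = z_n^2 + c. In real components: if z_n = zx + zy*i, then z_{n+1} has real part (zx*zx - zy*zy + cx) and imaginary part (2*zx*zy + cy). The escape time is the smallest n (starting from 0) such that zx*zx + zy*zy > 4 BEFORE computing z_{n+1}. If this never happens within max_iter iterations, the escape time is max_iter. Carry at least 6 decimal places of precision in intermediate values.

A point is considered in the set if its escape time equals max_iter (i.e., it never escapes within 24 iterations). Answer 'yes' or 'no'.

z_0 = 0 + 0i, c = -1.2500 + -1.3080i
Iter 1: z = -1.2500 + -1.3080i, |z|^2 = 3.2734
Iter 2: z = -1.3984 + 1.9620i, |z|^2 = 5.8049
Escaped at iteration 2

Answer: no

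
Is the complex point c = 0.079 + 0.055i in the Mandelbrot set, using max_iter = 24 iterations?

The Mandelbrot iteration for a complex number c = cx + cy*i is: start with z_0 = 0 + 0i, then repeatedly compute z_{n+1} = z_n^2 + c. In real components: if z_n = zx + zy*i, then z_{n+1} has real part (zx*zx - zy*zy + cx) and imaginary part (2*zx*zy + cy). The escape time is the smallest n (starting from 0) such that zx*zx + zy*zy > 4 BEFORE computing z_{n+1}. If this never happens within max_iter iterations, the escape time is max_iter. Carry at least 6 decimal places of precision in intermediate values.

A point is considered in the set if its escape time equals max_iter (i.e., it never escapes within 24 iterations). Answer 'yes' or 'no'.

z_0 = 0 + 0i, c = 0.0790 + 0.0550i
Iter 1: z = 0.0790 + 0.0550i, |z|^2 = 0.0093
Iter 2: z = 0.0822 + 0.0637i, |z|^2 = 0.0108
Iter 3: z = 0.0817 + 0.0655i, |z|^2 = 0.0110
Iter 4: z = 0.0814 + 0.0657i, |z|^2 = 0.0109
Iter 5: z = 0.0813 + 0.0657i, |z|^2 = 0.0109
Iter 6: z = 0.0813 + 0.0657i, |z|^2 = 0.0109
Iter 7: z = 0.0813 + 0.0657i, |z|^2 = 0.0109
Iter 8: z = 0.0813 + 0.0657i, |z|^2 = 0.0109
Iter 9: z = 0.0813 + 0.0657i, |z|^2 = 0.0109
Iter 10: z = 0.0813 + 0.0657i, |z|^2 = 0.0109
Iter 11: z = 0.0813 + 0.0657i, |z|^2 = 0.0109
Iter 12: z = 0.0813 + 0.0657i, |z|^2 = 0.0109
Iter 13: z = 0.0813 + 0.0657i, |z|^2 = 0.0109
Iter 14: z = 0.0813 + 0.0657i, |z|^2 = 0.0109
Iter 15: z = 0.0813 + 0.0657i, |z|^2 = 0.0109
Iter 16: z = 0.0813 + 0.0657i, |z|^2 = 0.0109
Iter 17: z = 0.0813 + 0.0657i, |z|^2 = 0.0109
Iter 18: z = 0.0813 + 0.0657i, |z|^2 = 0.0109
Iter 19: z = 0.0813 + 0.0657i, |z|^2 = 0.0109
Iter 20: z = 0.0813 + 0.0657i, |z|^2 = 0.0109
Iter 21: z = 0.0813 + 0.0657i, |z|^2 = 0.0109
Iter 22: z = 0.0813 + 0.0657i, |z|^2 = 0.0109
Iter 23: z = 0.0813 + 0.0657i, |z|^2 = 0.0109
Did not escape in 24 iterations → in set

Answer: yes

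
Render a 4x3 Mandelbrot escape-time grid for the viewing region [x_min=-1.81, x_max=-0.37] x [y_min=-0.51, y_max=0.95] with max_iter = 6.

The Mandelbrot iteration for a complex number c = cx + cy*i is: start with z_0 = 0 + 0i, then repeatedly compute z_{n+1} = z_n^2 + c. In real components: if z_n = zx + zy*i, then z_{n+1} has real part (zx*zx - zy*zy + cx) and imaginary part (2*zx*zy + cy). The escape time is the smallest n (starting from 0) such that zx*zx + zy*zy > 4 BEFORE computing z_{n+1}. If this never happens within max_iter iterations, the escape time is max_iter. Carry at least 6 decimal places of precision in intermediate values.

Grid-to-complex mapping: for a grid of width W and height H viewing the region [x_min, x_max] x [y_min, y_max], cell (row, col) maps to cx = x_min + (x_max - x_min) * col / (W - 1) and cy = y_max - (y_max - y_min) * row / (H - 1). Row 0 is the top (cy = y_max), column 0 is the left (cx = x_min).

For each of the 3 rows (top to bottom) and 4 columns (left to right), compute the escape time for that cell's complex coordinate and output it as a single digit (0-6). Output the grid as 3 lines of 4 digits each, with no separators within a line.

(row=0, col=0): c = -1.8100 + 0.9500i → escape time 1
(row=0, col=1): c = -1.3300 + 0.9500i → escape time 3
(row=0, col=2): c = -0.8500 + 0.9500i → escape time 3
(row=0, col=3): c = -0.3700 + 0.9500i → escape time 5
(row=1, col=0): c = -1.8100 + 0.2200i → escape time 4
(row=1, col=1): c = -1.3300 + 0.2200i → escape time 6
(row=1, col=2): c = -0.8500 + 0.2200i → escape time 6
(row=1, col=3): c = -0.3700 + 0.2200i → escape time 6
(row=2, col=0): c = -1.8100 + -0.5100i → escape time 3
(row=2, col=1): c = -1.3300 + -0.5100i → escape time 3
(row=2, col=2): c = -0.8500 + -0.5100i → escape time 6
(row=2, col=3): c = -0.3700 + -0.5100i → escape time 6

Answer: 1335
4666
3366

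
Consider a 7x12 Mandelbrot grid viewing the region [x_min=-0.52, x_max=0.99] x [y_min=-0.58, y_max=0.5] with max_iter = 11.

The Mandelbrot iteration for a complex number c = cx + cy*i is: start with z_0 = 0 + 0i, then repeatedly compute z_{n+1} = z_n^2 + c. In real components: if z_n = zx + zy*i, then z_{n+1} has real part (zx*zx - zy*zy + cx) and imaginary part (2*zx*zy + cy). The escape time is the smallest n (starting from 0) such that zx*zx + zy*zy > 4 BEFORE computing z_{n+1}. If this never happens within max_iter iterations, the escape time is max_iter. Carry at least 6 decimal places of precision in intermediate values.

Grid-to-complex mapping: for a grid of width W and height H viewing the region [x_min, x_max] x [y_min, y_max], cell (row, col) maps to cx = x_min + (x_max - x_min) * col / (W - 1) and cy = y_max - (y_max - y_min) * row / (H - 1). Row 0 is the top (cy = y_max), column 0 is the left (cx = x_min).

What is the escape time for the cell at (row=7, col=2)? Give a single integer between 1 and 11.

z_0 = 0 + 0i, c = -0.0167 + -0.1873i
Iter 1: z = -0.0167 + -0.1873i, |z|^2 = 0.0353
Iter 2: z = -0.0515 + -0.1810i, |z|^2 = 0.0354
Iter 3: z = -0.0468 + -0.1686i, |z|^2 = 0.0306
Iter 4: z = -0.0429 + -0.1715i, |z|^2 = 0.0313
Iter 5: z = -0.0442 + -0.1726i, |z|^2 = 0.0317
Iter 6: z = -0.0445 + -0.1720i, |z|^2 = 0.0316
Iter 7: z = -0.0443 + -0.1720i, |z|^2 = 0.0315
Iter 8: z = -0.0443 + -0.1720i, |z|^2 = 0.0316
Iter 9: z = -0.0443 + -0.1720i, |z|^2 = 0.0316
Iter 10: z = -0.0443 + -0.1720i, |z|^2 = 0.0316

Answer: 11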